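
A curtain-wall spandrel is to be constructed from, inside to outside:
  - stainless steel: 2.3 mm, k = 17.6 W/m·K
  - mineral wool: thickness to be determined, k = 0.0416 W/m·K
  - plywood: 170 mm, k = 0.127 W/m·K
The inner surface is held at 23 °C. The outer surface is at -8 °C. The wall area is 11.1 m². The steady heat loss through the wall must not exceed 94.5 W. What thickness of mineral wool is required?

Thermal resistances in series:
R_stainless steel = L/(kA) = 0.0023/(17.6×11.1) = 1.177×10^-5 K/W
R_plywood = L/(kA) = 0.17/(0.127×11.1) = 0.1206 K/W
Sum of the known resistances R_other = 0.1206 K/W
Required total resistance R_tot = ΔT/Q_allow = 31/94.5 = 0.328 K/W
R_mineral wool = R_tot − R_other = 0.2074 K/W
L = R·k·A = 0.2074×0.0416×11.1

L ≈ 95.8 mm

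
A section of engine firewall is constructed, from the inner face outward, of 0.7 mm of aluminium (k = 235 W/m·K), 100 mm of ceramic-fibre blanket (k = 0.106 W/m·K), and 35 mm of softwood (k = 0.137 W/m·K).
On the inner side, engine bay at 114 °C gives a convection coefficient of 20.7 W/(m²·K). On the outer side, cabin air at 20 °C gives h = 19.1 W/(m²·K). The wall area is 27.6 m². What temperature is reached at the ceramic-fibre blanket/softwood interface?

T ≈ 42.3 °C

Thermal resistances in series:
R_inner film = 1/(h_i·A) = 1/(20.7×27.6) = 0.00175 K/W
R_aluminium = L/(kA) = 0.0007/(235×27.6) = 1.079×10^-7 K/W
R_ceramic-fibre blanket = L/(kA) = 0.1/(0.106×27.6) = 0.03418 K/W
R_softwood = L/(kA) = 0.035/(0.137×27.6) = 0.009256 K/W
R_outer film = 1/(h_o·A) = 1/(19.1×27.6) = 0.001897 K/W
R_total = 0.04708 K/W;  Q = ΔT/R_total = 94/0.04708 = 1996 W
T_interface = T_inner − Q·ΣR(inner→interface) = 114 − 2000×0.03593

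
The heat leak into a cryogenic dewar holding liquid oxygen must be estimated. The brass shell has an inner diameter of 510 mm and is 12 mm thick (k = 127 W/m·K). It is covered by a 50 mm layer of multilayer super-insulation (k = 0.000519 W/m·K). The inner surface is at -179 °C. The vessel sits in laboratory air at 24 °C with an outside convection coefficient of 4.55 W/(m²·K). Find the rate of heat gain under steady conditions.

Q ≈ 2.24 W

Radial (spherical) resistances in series:
R_brass shell = (1/0.255 − 1/0.267)/(4π×127) = 1.104×10^-4 K/W
R_multilayer super-insulation = (1/0.267 − 1/0.317)/(4π×0.000519) = 90.58 K/W
R_outer film = 1/(h·4πr_o²) = 1/(4.55×4π×0.317²) = 0.174 K/W
R_total = 90.75 K/W
Q = ΔT/R_total = 203/90.75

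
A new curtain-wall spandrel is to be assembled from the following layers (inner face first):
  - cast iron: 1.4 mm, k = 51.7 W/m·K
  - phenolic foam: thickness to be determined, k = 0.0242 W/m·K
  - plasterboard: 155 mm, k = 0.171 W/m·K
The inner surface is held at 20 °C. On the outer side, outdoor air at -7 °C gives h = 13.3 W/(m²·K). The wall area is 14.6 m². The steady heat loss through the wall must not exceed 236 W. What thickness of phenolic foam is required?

Thermal resistances in series:
R_cast iron = L/(kA) = 0.0014/(51.7×14.6) = 1.855×10^-6 K/W
R_plasterboard = L/(kA) = 0.155/(0.171×14.6) = 0.06208 K/W
R_outer film = 1/(h_o·A) = 1/(13.3×14.6) = 0.00515 K/W
Sum of the known resistances R_other = 0.06724 K/W
Required total resistance R_tot = ΔT/Q_allow = 27/236 = 0.1144 K/W
R_phenolic foam = R_tot − R_other = 0.04717 K/W
L = R·k·A = 0.04717×0.0242×14.6

L ≈ 16.7 mm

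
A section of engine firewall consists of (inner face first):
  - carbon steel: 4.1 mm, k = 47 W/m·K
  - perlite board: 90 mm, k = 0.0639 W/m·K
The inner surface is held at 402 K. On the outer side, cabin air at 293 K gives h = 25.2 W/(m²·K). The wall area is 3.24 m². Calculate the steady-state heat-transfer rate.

Model the wall as resistances in series:
R_carbon steel = L/(kA) = 0.0041/(47×3.24) = 2.692×10^-5 K/W
R_perlite board = L/(kA) = 0.09/(0.0639×3.24) = 0.4347 K/W
R_outer film = 1/(h_o·A) = 1/(25.2×3.24) = 0.01225 K/W
R_total = 0.447 K/W
Q = ΔT / R_total = 109 / 0.447

Q ≈ 244 W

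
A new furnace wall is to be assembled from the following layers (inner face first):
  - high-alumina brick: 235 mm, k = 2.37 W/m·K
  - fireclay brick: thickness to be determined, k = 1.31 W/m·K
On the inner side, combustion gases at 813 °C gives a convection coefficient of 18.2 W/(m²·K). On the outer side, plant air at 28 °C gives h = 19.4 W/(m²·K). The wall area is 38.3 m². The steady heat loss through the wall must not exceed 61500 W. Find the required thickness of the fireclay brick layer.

L ≈ 371 mm

Series thermal resistances:
R_inner film = 1/(h_i·A) = 1/(18.2×38.3) = 0.001435 K/W
R_high-alumina brick = L/(kA) = 0.235/(2.37×38.3) = 0.002589 K/W
R_outer film = 1/(h_o·A) = 1/(19.4×38.3) = 0.001346 K/W
Sum of the known resistances R_other = 0.005369 K/W
Required total resistance R_tot = ΔT/Q_allow = 785/61500 = 0.01276 K/W
R_fireclay brick = R_tot − R_other = 0.007395 K/W
L = R·k·A = 0.007395×1.31×38.3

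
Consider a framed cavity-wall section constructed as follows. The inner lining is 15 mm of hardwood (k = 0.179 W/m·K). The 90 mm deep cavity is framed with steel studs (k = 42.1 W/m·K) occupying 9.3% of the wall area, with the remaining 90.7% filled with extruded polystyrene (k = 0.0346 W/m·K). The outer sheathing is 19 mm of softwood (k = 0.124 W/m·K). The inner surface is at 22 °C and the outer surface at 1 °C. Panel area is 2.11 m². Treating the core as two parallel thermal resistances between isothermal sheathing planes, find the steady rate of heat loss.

Q ≈ 171 W

Sheathing layers in series; stud and cavity paths in parallel between them.
R_inner = 0.015/(0.179×2.11) = 0.03972 K/W
R_stud  = 0.09/(42.1×0.093×2.11) = 0.01089 K/W
R_cav   = 0.09/(0.0346×0.907×2.11) = 1.359 K/W
1/R_core = 1/R_stud + 1/R_cav → R_core = 0.01081 K/W
R_outer = 0.019/(0.124×2.11) = 0.07262 K/W
R_total = 0.1231 K/W
Q = ΔT/R_total = 21/0.1231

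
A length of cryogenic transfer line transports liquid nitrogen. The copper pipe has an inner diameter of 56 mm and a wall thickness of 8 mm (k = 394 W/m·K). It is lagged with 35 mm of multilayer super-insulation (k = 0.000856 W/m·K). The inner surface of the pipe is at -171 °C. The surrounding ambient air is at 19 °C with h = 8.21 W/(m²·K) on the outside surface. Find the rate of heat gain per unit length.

Radial resistances (cylindrical: R_cond = ln(r_o/r_i)/(2πkL), R_conv = 1/(h·2πrL)):
R_copper pipe wall = ln(36/28)/(2π×394×1) = 1.015×10^-4 K/W
R_multilayer super-insulation = ln(71/36)/(2π×0.000856×1) = 126.3 K/W
R_outer film = 1/(h_o·2πr_oL) = 1/(8.21×2π×0.071×1) = 0.273 K/W
R_total = 126.5 K/W
Q = ΔT/R_total = 190/126.5

q′ ≈ 1.5 W/m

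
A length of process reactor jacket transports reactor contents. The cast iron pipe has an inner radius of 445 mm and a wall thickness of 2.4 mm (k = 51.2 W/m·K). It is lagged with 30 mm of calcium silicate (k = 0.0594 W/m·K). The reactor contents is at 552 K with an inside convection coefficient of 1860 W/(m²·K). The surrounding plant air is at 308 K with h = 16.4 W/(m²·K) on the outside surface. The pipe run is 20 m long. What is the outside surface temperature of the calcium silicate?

Treating each annulus and film as a series resistance:
R_inner film = 1/(h_i·2πr₁L) = 1/(1860×2π×0.445×20) = 9.614×10^-6 K/W
R_cast iron pipe wall = ln(447.4/445)/(2π×51.2×20) = 8.36×10^-7 K/W
R_calcium silicate = ln(477.4/447.4)/(2π×0.0594×20) = 0.008695 K/W
R_outer film = 1/(h_o·2πr_oL) = 1/(16.4×2π×0.4774×20) = 0.001016 K/W
R_total = 0.009722 K/W
Q = ΔT/R_total = 244/0.009722
Q = 25100 W
T_interface = T_inner − Q·ΣR(inner→interface) = 552 − 25100×0.008705

T ≈ 334 K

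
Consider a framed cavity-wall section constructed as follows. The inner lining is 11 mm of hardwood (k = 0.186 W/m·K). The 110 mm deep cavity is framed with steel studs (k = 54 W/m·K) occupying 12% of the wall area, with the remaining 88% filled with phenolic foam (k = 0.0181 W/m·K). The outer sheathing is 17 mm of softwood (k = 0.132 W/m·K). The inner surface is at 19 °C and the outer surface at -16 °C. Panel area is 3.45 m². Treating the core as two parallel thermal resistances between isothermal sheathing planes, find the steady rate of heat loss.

Q ≈ 589 W

Sheathing layers in series; stud and cavity paths in parallel between them.
R_inner = 0.011/(0.186×3.45) = 0.01714 K/W
R_stud  = 0.11/(54×0.12×3.45) = 0.00492 K/W
R_cav   = 0.11/(0.0181×0.88×3.45) = 2.002 K/W
1/R_core = 1/R_stud + 1/R_cav → R_core = 0.004908 K/W
R_outer = 0.017/(0.132×3.45) = 0.03733 K/W
R_total = 0.05938 K/W
Q = ΔT/R_total = 35/0.05938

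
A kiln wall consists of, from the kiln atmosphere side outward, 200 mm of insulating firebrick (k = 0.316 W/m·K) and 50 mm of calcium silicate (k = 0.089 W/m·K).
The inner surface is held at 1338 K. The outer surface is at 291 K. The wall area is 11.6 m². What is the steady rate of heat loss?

Q ≈ 10200 W

Thermal resistances in series:
R_insulating firebrick = L/(kA) = 0.2/(0.316×11.6) = 0.05456 K/W
R_calcium silicate = L/(kA) = 0.05/(0.089×11.6) = 0.04843 K/W
R_total = 0.103 K/W
Q = ΔT / R_total = 1047 / 0.103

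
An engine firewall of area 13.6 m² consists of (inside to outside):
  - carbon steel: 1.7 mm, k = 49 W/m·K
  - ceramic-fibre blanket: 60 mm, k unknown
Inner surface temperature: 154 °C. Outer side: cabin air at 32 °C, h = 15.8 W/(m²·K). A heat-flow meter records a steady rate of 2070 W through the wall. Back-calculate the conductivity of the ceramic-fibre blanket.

k ≈ 0.0813 W/(m·K)

Model the wall as resistances in series:
R_carbon steel = L/(kA) = 0.0017/(49×13.6) = 2.551×10^-6 K/W
R_outer film = 1/(h_o·A) = 1/(15.8×13.6) = 0.004654 K/W
Sum of known resistances R_other = 0.004656 K/W
Total R = ΔT/Q = 122/2070 = 0.05894 K/W
R_ceramic-fibre blanket = R_total − R_other = 0.05428 K/W
k = L/(R·A) = 0.06/(0.05428×13.6)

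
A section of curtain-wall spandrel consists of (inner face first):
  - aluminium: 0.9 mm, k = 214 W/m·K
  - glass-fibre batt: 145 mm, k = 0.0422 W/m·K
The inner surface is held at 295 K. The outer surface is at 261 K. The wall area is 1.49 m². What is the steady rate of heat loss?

Q ≈ 14.7 W

Thermal resistances in series:
R_aluminium = L/(kA) = 0.0009/(214×1.49) = 2.823×10^-6 K/W
R_glass-fibre batt = L/(kA) = 0.145/(0.0422×1.49) = 2.306 K/W
R_total = 2.306 K/W
Q = ΔT / R_total = 34 / 2.306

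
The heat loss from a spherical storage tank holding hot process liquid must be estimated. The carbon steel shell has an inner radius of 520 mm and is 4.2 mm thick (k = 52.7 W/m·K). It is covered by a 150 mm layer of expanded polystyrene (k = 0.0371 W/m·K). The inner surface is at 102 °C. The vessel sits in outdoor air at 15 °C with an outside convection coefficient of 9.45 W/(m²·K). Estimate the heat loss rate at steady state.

Q ≈ 93.7 W

Spherical conduction: R = (1/r_in − 1/r_out)/(4πk) per layer; series-sum.
R_carbon steel shell = (1/0.52 − 1/0.5242)/(4π×52.7) = 2.327×10^-5 K/W
R_expanded polystyrene = (1/0.5242 − 1/0.6742)/(4π×0.0371) = 0.9104 K/W
R_outer film = 1/(h·4πr_o²) = 1/(9.45×4π×0.6742²) = 0.01853 K/W
R_total = 0.9289 K/W
Q = ΔT/R_total = 87/0.9289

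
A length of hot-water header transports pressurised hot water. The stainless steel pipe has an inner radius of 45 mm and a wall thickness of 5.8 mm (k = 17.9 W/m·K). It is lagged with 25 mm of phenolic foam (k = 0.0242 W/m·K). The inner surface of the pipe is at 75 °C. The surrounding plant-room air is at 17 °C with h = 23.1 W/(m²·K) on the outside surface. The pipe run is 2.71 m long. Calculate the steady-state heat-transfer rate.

Q ≈ 57.7 W

For a radial system each layer contributes R = ln(r_out/r_in)/(2πkL); films add R = 1/(hA).
R_stainless steel pipe wall = ln(50.8/45)/(2π×17.9×2.71) = 3.978×10^-4 K/W
R_phenolic foam = ln(75.8/50.8)/(2π×0.0242×2.71) = 0.9712 K/W
R_outer film = 1/(h_o·2πr_oL) = 1/(23.1×2π×0.0758×2.71) = 0.03354 K/W
R_total = 1.005 K/W
Q = ΔT/R_total = 58/1.005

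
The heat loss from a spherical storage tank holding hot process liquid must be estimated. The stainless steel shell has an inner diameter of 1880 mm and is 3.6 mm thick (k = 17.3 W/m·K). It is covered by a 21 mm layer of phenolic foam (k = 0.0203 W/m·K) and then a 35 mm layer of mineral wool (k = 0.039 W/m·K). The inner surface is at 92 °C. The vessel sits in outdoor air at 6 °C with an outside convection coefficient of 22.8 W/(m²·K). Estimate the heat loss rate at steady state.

Q ≈ 512 W

Spherical conduction: R = (1/r_in − 1/r_out)/(4πk) per layer; series-sum.
R_stainless steel shell = (1/0.94 − 1/0.9436)/(4π×17.3) = 1.867×10^-5 K/W
R_phenolic foam = (1/0.9436 − 1/0.9646)/(4π×0.0203) = 0.09044 K/W
R_mineral wool = (1/0.9646 − 1/0.9996)/(4π×0.039) = 0.07407 K/W
R_outer film = 1/(h·4πr_o²) = 1/(22.8×4π×0.9996²) = 0.003493 K/W
R_total = 0.168 K/W
Q = ΔT/R_total = 86/0.168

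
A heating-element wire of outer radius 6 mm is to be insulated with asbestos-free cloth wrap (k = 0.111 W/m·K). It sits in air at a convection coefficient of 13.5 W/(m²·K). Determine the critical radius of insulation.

r_cr ≈ 8.22 mm

For a cylinder r_cr = k/h = 0.111/13.5
r_cr = 8.22 mm; since the bare radius (6 mm) is below r_cr, adding a thin layer of insulation will *increase* heat loss.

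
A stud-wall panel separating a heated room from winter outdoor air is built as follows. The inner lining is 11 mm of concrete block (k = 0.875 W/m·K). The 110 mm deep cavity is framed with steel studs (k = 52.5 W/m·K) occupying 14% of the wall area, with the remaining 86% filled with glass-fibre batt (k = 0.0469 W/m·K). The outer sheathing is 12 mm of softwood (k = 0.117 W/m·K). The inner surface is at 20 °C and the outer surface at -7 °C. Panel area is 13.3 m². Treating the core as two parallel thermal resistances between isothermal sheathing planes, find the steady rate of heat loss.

Q ≈ 2760 W

Sheathing layers in series; stud and cavity paths in parallel between them.
R_inner = 0.011/(0.875×13.3) = 9.452×10^-4 K/W
R_stud  = 0.11/(52.5×0.14×13.3) = 0.001125 K/W
R_cav   = 0.11/(0.0469×0.86×13.3) = 0.2051 K/W
1/R_core = 1/R_stud + 1/R_cav → R_core = 0.001119 K/W
R_outer = 0.012/(0.117×13.3) = 0.007712 K/W
R_total = 0.009776 K/W
Q = ΔT/R_total = 27/0.009776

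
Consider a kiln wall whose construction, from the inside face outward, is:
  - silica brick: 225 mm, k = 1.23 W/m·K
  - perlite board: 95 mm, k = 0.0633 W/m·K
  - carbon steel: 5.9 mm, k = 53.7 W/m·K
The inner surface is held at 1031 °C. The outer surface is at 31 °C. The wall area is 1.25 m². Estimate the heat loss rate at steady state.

Thermal resistances in series:
R_silica brick = L/(kA) = 0.225/(1.23×1.25) = 0.1463 K/W
R_perlite board = L/(kA) = 0.095/(0.0633×1.25) = 1.201 K/W
R_carbon steel = L/(kA) = 0.0059/(53.7×1.25) = 8.79×10^-5 K/W
R_total = 1.347 K/W
Q = ΔT / R_total = 1000 / 1.347

Q ≈ 742 W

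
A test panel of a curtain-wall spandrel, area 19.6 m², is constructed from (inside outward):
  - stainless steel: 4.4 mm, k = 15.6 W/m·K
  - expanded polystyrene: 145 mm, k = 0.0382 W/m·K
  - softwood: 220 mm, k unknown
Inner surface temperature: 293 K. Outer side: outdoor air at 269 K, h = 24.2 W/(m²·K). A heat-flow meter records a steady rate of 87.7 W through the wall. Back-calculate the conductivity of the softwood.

Thermal resistances in series:
R_stainless steel = L/(kA) = 0.0044/(15.6×19.6) = 1.439×10^-5 K/W
R_expanded polystyrene = L/(kA) = 0.145/(0.0382×19.6) = 0.1937 K/W
R_outer film = 1/(h_o·A) = 1/(24.2×19.6) = 0.002108 K/W
Sum of known resistances R_other = 0.1958 K/W
Total R = ΔT/Q = 24/87.7 = 0.2737 K/W
R_softwood = R_total − R_other = 0.07787 K/W
k = L/(R·A) = 0.22/(0.07787×19.6)

k ≈ 0.144 W/(m·K)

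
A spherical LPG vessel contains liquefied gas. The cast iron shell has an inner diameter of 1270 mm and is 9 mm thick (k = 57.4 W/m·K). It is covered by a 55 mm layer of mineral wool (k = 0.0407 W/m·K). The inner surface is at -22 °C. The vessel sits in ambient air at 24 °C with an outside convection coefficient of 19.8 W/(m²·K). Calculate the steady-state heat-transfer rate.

Q ≈ 186 W

Each spherical layer contributes R = (1/r_i − 1/r_o)/(4πk):
R_cast iron shell = (1/0.635 − 1/0.644)/(4π×57.4) = 3.051×10^-5 K/W
R_mineral wool = (1/0.644 − 1/0.699)/(4π×0.0407) = 0.2389 K/W
R_outer film = 1/(h·4πr_o²) = 1/(19.8×4π×0.699²) = 0.008226 K/W
R_total = 0.2471 K/W
Q = ΔT/R_total = 46/0.2471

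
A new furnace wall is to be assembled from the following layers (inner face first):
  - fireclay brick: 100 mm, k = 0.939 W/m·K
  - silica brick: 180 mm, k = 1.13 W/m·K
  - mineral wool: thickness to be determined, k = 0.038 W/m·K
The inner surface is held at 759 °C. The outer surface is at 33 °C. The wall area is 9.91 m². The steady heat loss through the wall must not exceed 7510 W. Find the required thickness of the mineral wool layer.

L ≈ 26.3 mm

Using the resistance-network approach (series):
R_fireclay brick = L/(kA) = 0.1/(0.939×9.91) = 0.01075 K/W
R_silica brick = L/(kA) = 0.18/(1.13×9.91) = 0.01607 K/W
Sum of the known resistances R_other = 0.02682 K/W
Required total resistance R_tot = ΔT/Q_allow = 726/7510 = 0.09667 K/W
R_mineral wool = R_tot − R_other = 0.06985 K/W
L = R·k·A = 0.06985×0.038×9.91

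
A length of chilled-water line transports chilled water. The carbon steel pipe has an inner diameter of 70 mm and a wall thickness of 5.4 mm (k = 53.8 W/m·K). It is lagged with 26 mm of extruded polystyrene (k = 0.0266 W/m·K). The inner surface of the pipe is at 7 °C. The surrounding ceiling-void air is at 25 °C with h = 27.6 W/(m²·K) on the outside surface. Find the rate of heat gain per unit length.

q′ ≈ 5.88 W/m

Treating each annulus and film as a series resistance:
R_carbon steel pipe wall = ln(40.4/35)/(2π×53.8×1) = 4.245×10^-4 K/W
R_extruded polystyrene = ln(66.4/40.4)/(2π×0.0266×1) = 2.973 K/W
R_outer film = 1/(h_o·2πr_oL) = 1/(27.6×2π×0.0664×1) = 0.08684 K/W
R_total = 3.06 K/W
Q = ΔT/R_total = 18/3.06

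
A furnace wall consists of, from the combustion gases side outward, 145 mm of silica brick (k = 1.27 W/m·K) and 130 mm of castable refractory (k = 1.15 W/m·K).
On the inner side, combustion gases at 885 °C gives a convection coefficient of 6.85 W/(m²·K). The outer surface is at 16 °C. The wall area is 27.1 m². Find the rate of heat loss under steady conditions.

Q ≈ 63100 W

Series thermal resistances:
R_inner film = 1/(h_i·A) = 1/(6.85×27.1) = 0.005387 K/W
R_silica brick = L/(kA) = 0.145/(1.27×27.1) = 0.004213 K/W
R_castable refractory = L/(kA) = 0.13/(1.15×27.1) = 0.004171 K/W
R_total = 0.01377 K/W
Q = ΔT / R_total = 869 / 0.01377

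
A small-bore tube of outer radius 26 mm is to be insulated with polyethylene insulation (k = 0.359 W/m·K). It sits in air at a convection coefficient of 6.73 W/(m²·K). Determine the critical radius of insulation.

r_cr ≈ 53.3 mm

For a cylinder r_cr = k/h = 0.359/6.73
r_cr = 53.3 mm; since the bare radius (26 mm) is below r_cr, adding a thin layer of insulation will *increase* heat loss.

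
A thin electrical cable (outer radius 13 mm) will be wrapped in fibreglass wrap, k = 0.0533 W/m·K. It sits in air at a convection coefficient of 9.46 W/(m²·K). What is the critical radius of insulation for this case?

For a cylinder r_cr = k/h = 0.0533/9.46
r_cr = 5.63 mm; since the bare radius (13 mm) is above r_cr, any added insulation will reduce heat loss.

r_cr ≈ 5.63 mm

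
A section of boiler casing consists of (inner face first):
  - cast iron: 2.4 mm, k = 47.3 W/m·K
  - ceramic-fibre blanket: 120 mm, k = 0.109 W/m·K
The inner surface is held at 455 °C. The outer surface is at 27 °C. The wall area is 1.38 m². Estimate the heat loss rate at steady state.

Q ≈ 536 W

Model the wall as resistances in series:
R_cast iron = L/(kA) = 0.0024/(47.3×1.38) = 3.677×10^-5 K/W
R_ceramic-fibre blanket = L/(kA) = 0.12/(0.109×1.38) = 0.7978 K/W
R_total = 0.7978 K/W
Q = ΔT / R_total = 428 / 0.7978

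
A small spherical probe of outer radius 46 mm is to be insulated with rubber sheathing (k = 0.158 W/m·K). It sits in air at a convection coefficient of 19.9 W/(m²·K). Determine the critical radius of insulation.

r_cr ≈ 15.9 mm

For a sphere r_cr = 2k/h = 2×0.158/19.9
r_cr = 15.9 mm; since the bare radius (46 mm) is above r_cr, any added insulation will reduce heat loss.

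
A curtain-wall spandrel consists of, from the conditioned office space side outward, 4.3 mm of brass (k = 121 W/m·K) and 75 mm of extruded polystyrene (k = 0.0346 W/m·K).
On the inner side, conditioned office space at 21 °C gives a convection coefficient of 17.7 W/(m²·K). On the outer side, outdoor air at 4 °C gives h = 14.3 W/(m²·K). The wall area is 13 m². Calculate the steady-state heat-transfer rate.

Thermal resistances in series:
R_inner film = 1/(h_i·A) = 1/(17.7×13) = 0.004346 K/W
R_brass = L/(kA) = 0.0043/(121×13) = 2.734×10^-6 K/W
R_extruded polystyrene = L/(kA) = 0.075/(0.0346×13) = 0.1667 K/W
R_outer film = 1/(h_o·A) = 1/(14.3×13) = 0.005379 K/W
R_total = 0.1765 K/W
Q = ΔT / R_total = 17 / 0.1765

Q ≈ 96.3 W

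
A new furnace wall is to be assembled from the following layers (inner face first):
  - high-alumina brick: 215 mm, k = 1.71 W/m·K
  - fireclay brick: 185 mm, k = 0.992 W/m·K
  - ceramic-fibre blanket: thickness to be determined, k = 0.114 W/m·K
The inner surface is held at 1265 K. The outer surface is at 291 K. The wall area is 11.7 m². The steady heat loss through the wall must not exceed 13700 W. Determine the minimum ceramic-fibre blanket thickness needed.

L ≈ 59.2 mm

Treating each layer as a thermal resistance in series:
R_high-alumina brick = L/(kA) = 0.215/(1.71×11.7) = 0.01075 K/W
R_fireclay brick = L/(kA) = 0.185/(0.992×11.7) = 0.01594 K/W
Sum of the known resistances R_other = 0.02669 K/W
Required total resistance R_tot = ΔT/Q_allow = 974/13700 = 0.07109 K/W
R_ceramic-fibre blanket = R_tot − R_other = 0.04441 K/W
L = R·k·A = 0.04441×0.114×11.7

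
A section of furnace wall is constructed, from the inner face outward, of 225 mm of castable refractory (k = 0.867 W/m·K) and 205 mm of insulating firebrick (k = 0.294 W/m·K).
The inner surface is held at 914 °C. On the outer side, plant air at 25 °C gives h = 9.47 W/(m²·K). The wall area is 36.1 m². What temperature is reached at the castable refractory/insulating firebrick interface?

T ≈ 697 °C

Model the wall as resistances in series:
R_castable refractory = L/(kA) = 0.225/(0.867×36.1) = 0.007189 K/W
R_insulating firebrick = L/(kA) = 0.205/(0.294×36.1) = 0.01932 K/W
R_outer film = 1/(h_o·A) = 1/(9.47×36.1) = 0.002925 K/W
R_total = 0.02943 K/W;  Q = ΔT/R_total = 889/0.02943 = 30210 W
T_interface = T_inner − Q·ΣR(inner→interface) = 914 − 30200×0.007189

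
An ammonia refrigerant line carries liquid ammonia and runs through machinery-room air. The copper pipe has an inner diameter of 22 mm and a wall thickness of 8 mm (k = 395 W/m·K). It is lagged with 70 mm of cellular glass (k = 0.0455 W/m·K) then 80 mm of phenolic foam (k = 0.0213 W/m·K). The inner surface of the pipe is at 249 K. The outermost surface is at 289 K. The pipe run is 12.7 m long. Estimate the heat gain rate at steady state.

Cylindrical conduction, so R = ln(r₂/r₁)/(2πkL) per layer, in series:
R_copper pipe wall = ln(19/11)/(2π×395×12.7) = 1.734×10^-5 K/W
R_cellular glass = ln(89/19)/(2π×0.0455×12.7) = 0.4253 K/W
R_phenolic foam = ln(169/89)/(2π×0.0213×12.7) = 0.3773 K/W
R_total = 0.8026 K/W
Q = ΔT/R_total = 40/0.8026

Q ≈ 49.8 W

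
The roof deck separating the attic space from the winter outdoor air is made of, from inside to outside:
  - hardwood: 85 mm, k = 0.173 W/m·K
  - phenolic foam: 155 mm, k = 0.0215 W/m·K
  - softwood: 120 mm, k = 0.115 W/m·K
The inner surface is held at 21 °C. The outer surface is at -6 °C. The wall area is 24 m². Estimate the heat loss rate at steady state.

Treating each layer as a thermal resistance in series:
R_hardwood = L/(kA) = 0.085/(0.173×24) = 0.02047 K/W
R_phenolic foam = L/(kA) = 0.155/(0.0215×24) = 0.3004 K/W
R_softwood = L/(kA) = 0.12/(0.115×24) = 0.04348 K/W
R_total = 0.3643 K/W
Q = ΔT / R_total = 27 / 0.3643

Q ≈ 74.1 W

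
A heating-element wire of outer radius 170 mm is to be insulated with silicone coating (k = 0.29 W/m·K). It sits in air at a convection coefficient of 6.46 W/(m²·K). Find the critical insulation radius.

For a cylinder r_cr = k/h = 0.29/6.46
r_cr = 44.9 mm; since the bare radius (170 mm) is above r_cr, any added insulation will reduce heat loss.

r_cr ≈ 44.9 mm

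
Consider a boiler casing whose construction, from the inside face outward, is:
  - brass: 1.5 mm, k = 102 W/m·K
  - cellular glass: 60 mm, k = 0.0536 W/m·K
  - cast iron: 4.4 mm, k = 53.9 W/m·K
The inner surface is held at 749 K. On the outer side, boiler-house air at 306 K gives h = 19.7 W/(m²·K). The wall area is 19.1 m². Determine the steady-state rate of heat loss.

Q ≈ 7230 W

Using the resistance-network approach (series):
R_brass = L/(kA) = 0.0015/(102×19.1) = 7.699×10^-7 K/W
R_cellular glass = L/(kA) = 0.06/(0.0536×19.1) = 0.05861 K/W
R_cast iron = L/(kA) = 0.0044/(53.9×19.1) = 4.274×10^-6 K/W
R_outer film = 1/(h_o·A) = 1/(19.7×19.1) = 0.002658 K/W
R_total = 0.06127 K/W
Q = ΔT / R_total = 443 / 0.06127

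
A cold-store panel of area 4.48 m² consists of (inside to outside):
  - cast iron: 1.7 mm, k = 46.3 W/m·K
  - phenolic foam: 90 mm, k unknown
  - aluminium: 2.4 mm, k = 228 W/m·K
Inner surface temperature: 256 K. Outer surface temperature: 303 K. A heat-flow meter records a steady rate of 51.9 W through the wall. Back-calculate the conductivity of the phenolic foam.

k ≈ 0.0222 W/(m·K)

Series thermal resistances:
R_cast iron = L/(kA) = 0.0017/(46.3×4.48) = 8.196×10^-6 K/W
R_aluminium = L/(kA) = 0.0024/(228×4.48) = 2.35×10^-6 K/W
Sum of known resistances R_other = 1.055×10^-5 K/W
Total R = ΔT/Q = 47/51.9 = 0.9056 K/W
R_phenolic foam = R_total − R_other = 0.9056 K/W
k = L/(R·A) = 0.09/(0.9056×4.48)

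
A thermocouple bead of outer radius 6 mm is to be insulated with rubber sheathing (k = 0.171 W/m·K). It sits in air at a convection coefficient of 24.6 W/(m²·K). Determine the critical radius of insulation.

For a sphere r_cr = 2k/h = 2×0.171/24.6
r_cr = 13.9 mm; since the bare radius (6 mm) is below r_cr, adding a thin layer of insulation will *increase* heat loss.

r_cr ≈ 13.9 mm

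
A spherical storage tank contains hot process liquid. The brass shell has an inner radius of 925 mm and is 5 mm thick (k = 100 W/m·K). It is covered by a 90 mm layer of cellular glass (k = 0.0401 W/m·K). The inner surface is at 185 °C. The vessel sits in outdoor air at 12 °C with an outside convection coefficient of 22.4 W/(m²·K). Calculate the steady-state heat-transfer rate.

Each spherical layer contributes R = (1/r_i − 1/r_o)/(4πk):
R_brass shell = (1/0.925 − 1/0.93)/(4π×100) = 4.625×10^-6 K/W
R_cellular glass = (1/0.93 − 1/1.02)/(4π×0.0401) = 0.1883 K/W
R_outer film = 1/(h·4πr_o²) = 1/(22.4×4π×1.02²) = 0.003415 K/W
R_total = 0.1917 K/W
Q = ΔT/R_total = 173/0.1917

Q ≈ 902 W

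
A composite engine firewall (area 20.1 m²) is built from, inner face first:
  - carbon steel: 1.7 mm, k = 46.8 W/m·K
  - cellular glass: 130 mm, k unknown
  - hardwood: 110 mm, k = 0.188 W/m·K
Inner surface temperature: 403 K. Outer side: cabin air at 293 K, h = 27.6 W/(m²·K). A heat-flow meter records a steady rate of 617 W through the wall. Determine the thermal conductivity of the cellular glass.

Treating each layer as a thermal resistance in series:
R_carbon steel = L/(kA) = 0.0017/(46.8×20.1) = 1.807×10^-6 K/W
R_hardwood = L/(kA) = 0.11/(0.188×20.1) = 0.02911 K/W
R_outer film = 1/(h_o·A) = 1/(27.6×20.1) = 0.001803 K/W
Sum of known resistances R_other = 0.03091 K/W
Total R = ΔT/Q = 110/617 = 0.1783 K/W
R_cellular glass = R_total − R_other = 0.1474 K/W
k = L/(R·A) = 0.13/(0.1474×20.1)

k ≈ 0.0439 W/(m·K)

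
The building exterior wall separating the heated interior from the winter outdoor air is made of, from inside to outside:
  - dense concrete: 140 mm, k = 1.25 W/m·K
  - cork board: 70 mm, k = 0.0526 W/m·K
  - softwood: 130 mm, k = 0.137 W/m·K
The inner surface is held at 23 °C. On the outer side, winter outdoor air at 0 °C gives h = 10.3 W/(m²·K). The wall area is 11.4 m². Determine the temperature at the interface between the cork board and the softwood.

T ≈ 9.67 °C

Series thermal resistances:
R_dense concrete = L/(kA) = 0.14/(1.25×11.4) = 0.009825 K/W
R_cork board = L/(kA) = 0.07/(0.0526×11.4) = 0.1167 K/W
R_softwood = L/(kA) = 0.13/(0.137×11.4) = 0.08324 K/W
R_outer film = 1/(h_o·A) = 1/(10.3×11.4) = 0.008516 K/W
R_total = 0.2183 K/W;  Q = ΔT/R_total = 23/0.2183 = 105.4 W
T_interface = T_inner − Q·ΣR(inner→interface) = 23 − 105×0.1266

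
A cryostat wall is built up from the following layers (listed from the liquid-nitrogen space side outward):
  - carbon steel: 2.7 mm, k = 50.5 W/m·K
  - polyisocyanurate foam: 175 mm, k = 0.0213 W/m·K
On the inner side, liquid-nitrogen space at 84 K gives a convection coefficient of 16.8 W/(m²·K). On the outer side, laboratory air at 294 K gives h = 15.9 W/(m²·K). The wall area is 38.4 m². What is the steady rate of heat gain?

Thermal resistances in series:
R_inner film = 1/(h_i·A) = 1/(16.8×38.4) = 0.00155 K/W
R_carbon steel = L/(kA) = 0.0027/(50.5×38.4) = 1.392×10^-6 K/W
R_polyisocyanurate foam = L/(kA) = 0.175/(0.0213×38.4) = 0.214 K/W
R_outer film = 1/(h_o·A) = 1/(15.9×38.4) = 0.001638 K/W
R_total = 0.2171 K/W
Q = ΔT / R_total = 210 / 0.2171

Q ≈ 967 W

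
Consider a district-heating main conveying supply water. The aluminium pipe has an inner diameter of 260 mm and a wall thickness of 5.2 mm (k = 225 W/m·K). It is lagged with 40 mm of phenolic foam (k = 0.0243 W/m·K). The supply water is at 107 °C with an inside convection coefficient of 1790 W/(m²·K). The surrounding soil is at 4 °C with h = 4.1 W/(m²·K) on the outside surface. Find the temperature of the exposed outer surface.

For a radial system each layer contributes R = ln(r_out/r_in)/(2πkL); films add R = 1/(hA).
R_inner film = 1/(h_i·2πr₁L) = 1/(1790×2π×0.13×1) = 6.839×10^-4 K/W
R_aluminium pipe wall = ln(135.2/130)/(2π×225×1) = 2.774×10^-5 K/W
R_phenolic foam = ln(175.2/135.2)/(2π×0.0243×1) = 1.697 K/W
R_outer film = 1/(h_o·2πr_oL) = 1/(4.1×2π×0.1752×1) = 0.2216 K/W
R_total = 1.92 K/W
Q = ΔT/R_total = 103/1.92
Q = 53.7 W/m
T_interface = T_inner − Q·ΣR(inner→interface) = 107 − 53.7×1.698

T ≈ 15.9 °C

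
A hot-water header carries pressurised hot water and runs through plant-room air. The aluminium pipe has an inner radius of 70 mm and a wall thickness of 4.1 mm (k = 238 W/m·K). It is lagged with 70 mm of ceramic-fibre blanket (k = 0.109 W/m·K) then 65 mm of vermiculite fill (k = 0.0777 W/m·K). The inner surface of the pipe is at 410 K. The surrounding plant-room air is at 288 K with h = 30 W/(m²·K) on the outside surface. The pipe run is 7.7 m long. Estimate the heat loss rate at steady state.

Q ≈ 534 W

Cylindrical conduction, so R = ln(r₂/r₁)/(2πkL) per layer, in series:
R_aluminium pipe wall = ln(74.1/70)/(2π×238×7.7) = 4.943×10^-6 K/W
R_ceramic-fibre blanket = ln(144.1/74.1)/(2π×0.109×7.7) = 0.1261 K/W
R_vermiculite fill = ln(209.1/144.1)/(2π×0.0777×7.7) = 0.09904 K/W
R_outer film = 1/(h_o·2πr_oL) = 1/(30×2π×0.2091×7.7) = 0.003295 K/W
R_total = 0.2285 K/W
Q = ΔT/R_total = 122/0.2285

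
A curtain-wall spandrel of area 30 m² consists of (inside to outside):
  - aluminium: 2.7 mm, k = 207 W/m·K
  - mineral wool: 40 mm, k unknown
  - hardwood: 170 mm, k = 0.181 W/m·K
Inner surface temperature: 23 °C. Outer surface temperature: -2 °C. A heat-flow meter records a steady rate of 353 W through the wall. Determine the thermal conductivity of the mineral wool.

k ≈ 0.0337 W/(m·K)

Treating each layer as a thermal resistance in series:
R_aluminium = L/(kA) = 0.0027/(207×30) = 4.348×10^-7 K/W
R_hardwood = L/(kA) = 0.17/(0.181×30) = 0.03131 K/W
Sum of known resistances R_other = 0.03131 K/W
Total R = ΔT/Q = 25/353 = 0.07082 K/W
R_mineral wool = R_total − R_other = 0.03951 K/W
k = L/(R·A) = 0.04/(0.03951×30)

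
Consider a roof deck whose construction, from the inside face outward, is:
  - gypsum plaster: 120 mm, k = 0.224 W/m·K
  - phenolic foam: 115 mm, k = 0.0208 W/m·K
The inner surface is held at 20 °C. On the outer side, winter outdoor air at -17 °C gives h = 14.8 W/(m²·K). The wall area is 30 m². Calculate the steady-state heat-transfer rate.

Thermal resistances in series:
R_gypsum plaster = L/(kA) = 0.12/(0.224×30) = 0.01786 K/W
R_phenolic foam = L/(kA) = 0.115/(0.0208×30) = 0.1843 K/W
R_outer film = 1/(h_o·A) = 1/(14.8×30) = 0.002252 K/W
R_total = 0.2044 K/W
Q = ΔT / R_total = 37 / 0.2044

Q ≈ 181 W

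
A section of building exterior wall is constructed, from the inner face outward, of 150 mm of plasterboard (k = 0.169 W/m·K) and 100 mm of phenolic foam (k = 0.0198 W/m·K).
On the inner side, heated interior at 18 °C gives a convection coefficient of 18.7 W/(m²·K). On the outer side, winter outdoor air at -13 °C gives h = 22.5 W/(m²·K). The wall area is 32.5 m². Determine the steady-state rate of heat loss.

Using the resistance-network approach (series):
R_inner film = 1/(h_i·A) = 1/(18.7×32.5) = 0.001645 K/W
R_plasterboard = L/(kA) = 0.15/(0.169×32.5) = 0.02731 K/W
R_phenolic foam = L/(kA) = 0.1/(0.0198×32.5) = 0.1554 K/W
R_outer film = 1/(h_o·A) = 1/(22.5×32.5) = 0.001368 K/W
R_total = 0.1857 K/W
Q = ΔT / R_total = 31 / 0.1857

Q ≈ 167 W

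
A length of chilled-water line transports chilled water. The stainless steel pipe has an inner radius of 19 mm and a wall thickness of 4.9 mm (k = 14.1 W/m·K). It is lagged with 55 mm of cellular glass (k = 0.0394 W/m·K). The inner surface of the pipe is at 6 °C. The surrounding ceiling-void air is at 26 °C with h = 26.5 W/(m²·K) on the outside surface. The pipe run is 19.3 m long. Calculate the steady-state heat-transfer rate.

For a radial system each layer contributes R = ln(r_out/r_in)/(2πkL); films add R = 1/(hA).
R_stainless steel pipe wall = ln(23.9/19)/(2π×14.1×19.3) = 1.342×10^-4 K/W
R_cellular glass = ln(78.9/23.9)/(2π×0.0394×19.3) = 0.25 K/W
R_outer film = 1/(h_o·2πr_oL) = 1/(26.5×2π×0.0789×19.3) = 0.003944 K/W
R_total = 0.254 K/W
Q = ΔT/R_total = 20/0.254

Q ≈ 78.7 W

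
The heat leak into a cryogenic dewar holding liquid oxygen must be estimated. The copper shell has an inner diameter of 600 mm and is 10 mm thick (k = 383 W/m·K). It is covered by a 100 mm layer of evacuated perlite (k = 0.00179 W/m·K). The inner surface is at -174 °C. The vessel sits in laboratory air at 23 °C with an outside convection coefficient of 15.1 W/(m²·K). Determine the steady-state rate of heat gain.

Q ≈ 5.63 W

Spherical conduction: R = (1/r_in − 1/r_out)/(4πk) per layer; series-sum.
R_copper shell = (1/0.3 − 1/0.31)/(4π×383) = 2.234×10^-5 K/W
R_evacuated perlite = (1/0.31 − 1/0.41)/(4π×0.00179) = 34.98 K/W
R_outer film = 1/(h·4πr_o²) = 1/(15.1×4π×0.41²) = 0.03135 K/W
R_total = 35.01 K/W
Q = ΔT/R_total = 197/35.01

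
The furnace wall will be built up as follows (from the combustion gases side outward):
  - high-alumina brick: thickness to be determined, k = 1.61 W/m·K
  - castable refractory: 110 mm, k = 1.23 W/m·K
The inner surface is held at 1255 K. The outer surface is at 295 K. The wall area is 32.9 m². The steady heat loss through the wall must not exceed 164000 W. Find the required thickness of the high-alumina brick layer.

L ≈ 166 mm

Using the resistance-network approach (series):
R_castable refractory = L/(kA) = 0.11/(1.23×32.9) = 0.002718 K/W
Sum of the known resistances R_other = 0.002718 K/W
Required total resistance R_tot = ΔT/Q_allow = 960/164000 = 0.005854 K/W
R_high-alumina brick = R_tot − R_other = 0.003135 K/W
L = R·k·A = 0.003135×1.61×32.9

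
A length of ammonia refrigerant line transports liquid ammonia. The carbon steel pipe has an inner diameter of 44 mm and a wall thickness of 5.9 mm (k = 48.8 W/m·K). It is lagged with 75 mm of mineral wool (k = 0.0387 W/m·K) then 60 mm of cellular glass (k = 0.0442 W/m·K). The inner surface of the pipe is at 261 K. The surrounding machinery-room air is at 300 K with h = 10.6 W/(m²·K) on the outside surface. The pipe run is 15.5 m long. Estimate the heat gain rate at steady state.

Cylindrical conduction, so R = ln(r₂/r₁)/(2πkL) per layer, in series:
R_carbon steel pipe wall = ln(27.9/22)/(2π×48.8×15.5) = 4.999×10^-5 K/W
R_mineral wool = ln(102.9/27.9)/(2π×0.0387×15.5) = 0.3463 K/W
R_cellular glass = ln(162.9/102.9)/(2π×0.0442×15.5) = 0.1067 K/W
R_outer film = 1/(h_o·2πr_oL) = 1/(10.6×2π×0.1629×15.5) = 0.005947 K/W
R_total = 0.459 K/W
Q = ΔT/R_total = 39/0.459

Q ≈ 85 W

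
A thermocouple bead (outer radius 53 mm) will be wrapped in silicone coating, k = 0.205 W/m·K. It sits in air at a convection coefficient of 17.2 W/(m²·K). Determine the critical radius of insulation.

r_cr ≈ 23.8 mm

For a sphere r_cr = 2k/h = 2×0.205/17.2
r_cr = 23.8 mm; since the bare radius (53 mm) is above r_cr, any added insulation will reduce heat loss.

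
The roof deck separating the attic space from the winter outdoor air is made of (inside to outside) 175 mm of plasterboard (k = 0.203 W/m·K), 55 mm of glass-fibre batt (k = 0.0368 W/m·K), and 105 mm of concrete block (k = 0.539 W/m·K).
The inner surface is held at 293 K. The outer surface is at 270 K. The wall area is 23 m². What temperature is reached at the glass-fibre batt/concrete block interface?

Thermal resistances in series:
R_plasterboard = L/(kA) = 0.175/(0.203×23) = 0.03748 K/W
R_glass-fibre batt = L/(kA) = 0.055/(0.0368×23) = 0.06498 K/W
R_concrete block = L/(kA) = 0.105/(0.539×23) = 0.00847 K/W
R_total = 0.1109 K/W;  Q = ΔT/R_total = 23/0.1109 = 207.3 W
T_interface = T_inner − Q·ΣR(inner→interface) = 293 − 207×0.1025

T ≈ 272 K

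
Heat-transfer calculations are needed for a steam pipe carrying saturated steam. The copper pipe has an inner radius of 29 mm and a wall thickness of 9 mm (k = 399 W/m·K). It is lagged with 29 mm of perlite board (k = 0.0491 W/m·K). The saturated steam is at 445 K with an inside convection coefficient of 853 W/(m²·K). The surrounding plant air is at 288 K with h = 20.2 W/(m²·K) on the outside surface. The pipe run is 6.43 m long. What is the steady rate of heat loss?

Treating each annulus and film as a series resistance:
R_inner film = 1/(h_i·2πr₁L) = 1/(853×2π×0.029×6.43) = 0.001001 K/W
R_copper pipe wall = ln(38/29)/(2π×399×6.43) = 1.677×10^-5 K/W
R_perlite board = ln(67/38)/(2π×0.0491×6.43) = 0.2859 K/W
R_outer film = 1/(h_o·2πr_oL) = 1/(20.2×2π×0.067×6.43) = 0.01829 K/W
R_total = 0.3052 K/W
Q = ΔT/R_total = 157/0.3052

Q ≈ 514 W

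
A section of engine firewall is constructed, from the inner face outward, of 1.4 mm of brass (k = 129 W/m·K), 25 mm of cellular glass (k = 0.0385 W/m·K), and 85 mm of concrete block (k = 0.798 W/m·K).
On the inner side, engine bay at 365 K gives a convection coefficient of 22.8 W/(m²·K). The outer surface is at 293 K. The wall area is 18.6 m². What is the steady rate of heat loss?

Model the wall as resistances in series:
R_inner film = 1/(h_i·A) = 1/(22.8×18.6) = 0.002358 K/W
R_brass = L/(kA) = 0.0014/(129×18.6) = 5.835×10^-7 K/W
R_cellular glass = L/(kA) = 0.025/(0.0385×18.6) = 0.03491 K/W
R_concrete block = L/(kA) = 0.085/(0.798×18.6) = 0.005727 K/W
R_total = 0.043 K/W
Q = ΔT / R_total = 72 / 0.043

Q ≈ 1670 W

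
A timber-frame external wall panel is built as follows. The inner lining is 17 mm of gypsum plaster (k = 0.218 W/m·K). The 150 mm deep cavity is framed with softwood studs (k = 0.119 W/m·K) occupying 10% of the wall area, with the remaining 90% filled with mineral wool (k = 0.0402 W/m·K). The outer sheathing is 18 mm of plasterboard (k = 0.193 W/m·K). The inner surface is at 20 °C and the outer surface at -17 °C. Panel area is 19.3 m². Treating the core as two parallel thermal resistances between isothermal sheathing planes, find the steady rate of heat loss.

Q ≈ 217 W

Sheathing layers in series; stud and cavity paths in parallel between them.
R_inner = 0.017/(0.218×19.3) = 0.004041 K/W
R_stud  = 0.15/(0.119×0.1×19.3) = 0.6531 K/W
R_cav   = 0.15/(0.0402×0.9×19.3) = 0.2148 K/W
1/R_core = 1/R_stud + 1/R_cav → R_core = 0.1616 K/W
R_outer = 0.018/(0.193×19.3) = 0.004832 K/W
R_total = 0.1705 K/W
Q = ΔT/R_total = 37/0.1705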